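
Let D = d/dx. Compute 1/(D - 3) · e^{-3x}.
- \frac{e^{- 3 x}}{6}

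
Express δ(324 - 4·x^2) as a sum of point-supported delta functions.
\frac{\delta(x - 9) + \delta(x + 9)}{72}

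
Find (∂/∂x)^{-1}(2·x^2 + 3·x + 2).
\frac{2 x^{3}}{3} + \frac{3 x^{2}}{2} + 2 x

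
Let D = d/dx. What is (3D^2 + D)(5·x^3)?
15 x \left(x + 6\right)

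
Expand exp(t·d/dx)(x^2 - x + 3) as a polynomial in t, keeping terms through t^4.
t^{2} + t \left(2 x - 1\right) + x^{2} - x + 3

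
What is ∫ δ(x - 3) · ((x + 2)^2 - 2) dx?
23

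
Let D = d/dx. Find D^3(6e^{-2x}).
- 48 e^{- 2 x}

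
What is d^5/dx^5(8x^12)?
760320 x^{7}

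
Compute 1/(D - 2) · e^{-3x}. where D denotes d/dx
- \frac{e^{- 3 x}}{5}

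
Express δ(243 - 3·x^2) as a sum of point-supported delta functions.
\frac{\delta(x - 9) + \delta(x + 9)}{54}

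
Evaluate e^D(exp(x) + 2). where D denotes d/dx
e^{x + 1} + 2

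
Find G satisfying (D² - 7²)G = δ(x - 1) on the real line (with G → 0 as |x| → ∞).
-\frac{e^{-7|x - 1|}}{14}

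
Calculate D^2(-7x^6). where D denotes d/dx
- 210 x^{4}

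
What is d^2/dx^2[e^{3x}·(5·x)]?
\left(45 x + 30\right) e^{3 x}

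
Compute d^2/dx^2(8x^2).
16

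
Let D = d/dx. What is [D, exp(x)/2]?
\frac{e^{x}}{2}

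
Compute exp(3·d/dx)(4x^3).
4 x^{3} + 36 x^{2} + 108 x + 108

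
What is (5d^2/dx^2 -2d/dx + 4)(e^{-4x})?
92 e^{- 4 x}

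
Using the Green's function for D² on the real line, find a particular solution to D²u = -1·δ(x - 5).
-\frac{|x - 5|}{2}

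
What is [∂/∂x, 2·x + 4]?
2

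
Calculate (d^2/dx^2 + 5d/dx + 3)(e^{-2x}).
- 3 e^{- 2 x}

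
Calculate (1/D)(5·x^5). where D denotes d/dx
\frac{5 x^{6}}{6}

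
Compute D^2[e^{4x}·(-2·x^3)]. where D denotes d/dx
- 4 x \left(8 x^{2} + 12 x + 3\right) e^{4 x}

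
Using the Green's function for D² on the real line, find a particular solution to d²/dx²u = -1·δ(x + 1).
-\frac{|x + 1|}{2}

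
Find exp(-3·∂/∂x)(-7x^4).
- 7 x^{4} + 84 x^{3} - 378 x^{2} + 756 x - 567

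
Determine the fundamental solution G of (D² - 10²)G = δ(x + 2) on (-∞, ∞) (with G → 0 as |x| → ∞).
-\frac{e^{-10|x + 2|}}{20}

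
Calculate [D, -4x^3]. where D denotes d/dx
- 12 x^{2}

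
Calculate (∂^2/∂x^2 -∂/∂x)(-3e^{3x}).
- 18 e^{3 x}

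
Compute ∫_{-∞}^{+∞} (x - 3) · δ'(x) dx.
-1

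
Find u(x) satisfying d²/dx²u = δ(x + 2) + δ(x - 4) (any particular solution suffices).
\frac{|x + 2|}{2} + \frac{|x - 4|}{2}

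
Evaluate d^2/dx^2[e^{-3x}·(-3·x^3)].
9 x \left(- 3 x^{2} + 6 x - 2\right) e^{- 3 x}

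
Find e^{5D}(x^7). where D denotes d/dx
x^{7} + 35 x^{6} + 525 x^{5} + 4375 x^{4} + 21875 x^{3} + 65625 x^{2} + 109375 x + 78125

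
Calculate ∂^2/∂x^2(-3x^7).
- 126 x^{5}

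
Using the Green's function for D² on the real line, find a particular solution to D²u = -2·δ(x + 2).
-|x + 2|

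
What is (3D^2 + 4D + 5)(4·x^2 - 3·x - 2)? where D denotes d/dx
20 x^{2} + 17 x + 2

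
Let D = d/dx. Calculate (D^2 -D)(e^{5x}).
20 e^{5 x}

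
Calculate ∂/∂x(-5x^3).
- 15 x^{2}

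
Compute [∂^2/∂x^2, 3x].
6\frac{d}{dx}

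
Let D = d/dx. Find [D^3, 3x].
9D^{2}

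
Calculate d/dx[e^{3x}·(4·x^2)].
4 x \left(3 x + 2\right) e^{3 x}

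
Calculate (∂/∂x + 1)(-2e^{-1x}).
0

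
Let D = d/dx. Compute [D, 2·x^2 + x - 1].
4 x + 1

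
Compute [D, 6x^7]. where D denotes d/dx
42 x^{6}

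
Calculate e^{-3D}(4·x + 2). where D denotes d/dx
4 x - 10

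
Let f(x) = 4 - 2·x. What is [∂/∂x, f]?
-2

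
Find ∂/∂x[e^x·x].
\left(x + 1\right) e^{x}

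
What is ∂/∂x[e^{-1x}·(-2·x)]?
2 \left(x - 1\right) e^{- x}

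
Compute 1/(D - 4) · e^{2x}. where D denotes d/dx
- \frac{e^{2 x}}{2}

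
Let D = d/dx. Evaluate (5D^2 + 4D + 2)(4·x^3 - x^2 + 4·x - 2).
8 x^{3} + 46 x^{2} + 120 x + 2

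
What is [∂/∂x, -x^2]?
- 2 x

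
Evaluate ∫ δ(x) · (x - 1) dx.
-1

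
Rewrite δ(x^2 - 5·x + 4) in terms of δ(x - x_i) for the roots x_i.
\frac{\delta(x - 4) + \delta(x - 1)}{3}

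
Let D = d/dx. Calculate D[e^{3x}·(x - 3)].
\left(3 x - 8\right) e^{3 x}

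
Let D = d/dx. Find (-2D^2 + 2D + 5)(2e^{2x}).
2 e^{2 x}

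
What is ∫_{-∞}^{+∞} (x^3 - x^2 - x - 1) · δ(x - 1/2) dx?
- \frac{13}{8}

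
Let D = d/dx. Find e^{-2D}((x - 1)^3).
x^{3} - 9 x^{2} + 27 x - 27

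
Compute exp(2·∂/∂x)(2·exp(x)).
2 e^{x + 2}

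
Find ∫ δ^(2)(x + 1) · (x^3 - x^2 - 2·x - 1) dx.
-8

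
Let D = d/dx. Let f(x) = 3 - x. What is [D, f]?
-1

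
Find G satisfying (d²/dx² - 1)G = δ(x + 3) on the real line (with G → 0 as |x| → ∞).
-\frac{e^{-|x + 3|}}{2}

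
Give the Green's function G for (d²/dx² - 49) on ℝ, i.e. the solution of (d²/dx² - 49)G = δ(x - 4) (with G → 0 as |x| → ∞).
-\frac{e^{-7|x - 4|}}{14}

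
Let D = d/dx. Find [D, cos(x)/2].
- \frac{\sin{\left(x \right)}}{2}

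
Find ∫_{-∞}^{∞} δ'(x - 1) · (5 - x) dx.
1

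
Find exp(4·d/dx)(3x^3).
3 x^{3} + 36 x^{2} + 144 x + 192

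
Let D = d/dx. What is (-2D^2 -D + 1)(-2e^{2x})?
18 e^{2 x}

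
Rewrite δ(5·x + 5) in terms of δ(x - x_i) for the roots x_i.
\frac{\delta(x + 1)}{5}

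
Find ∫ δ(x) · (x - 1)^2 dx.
1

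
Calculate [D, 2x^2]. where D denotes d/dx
4 x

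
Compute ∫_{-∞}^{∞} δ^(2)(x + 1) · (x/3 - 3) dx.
0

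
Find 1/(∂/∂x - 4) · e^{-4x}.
- \frac{e^{- 4 x}}{8}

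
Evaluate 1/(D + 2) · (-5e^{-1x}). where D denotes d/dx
- 5 e^{- x}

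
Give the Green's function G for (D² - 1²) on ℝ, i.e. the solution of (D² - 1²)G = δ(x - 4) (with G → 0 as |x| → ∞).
-\frac{e^{-|x - 4|}}{2}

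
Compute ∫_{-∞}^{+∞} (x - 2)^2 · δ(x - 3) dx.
1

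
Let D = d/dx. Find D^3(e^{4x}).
64 e^{4 x}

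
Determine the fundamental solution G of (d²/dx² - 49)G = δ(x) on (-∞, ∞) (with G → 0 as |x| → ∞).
-\frac{e^{-7|x|}}{14}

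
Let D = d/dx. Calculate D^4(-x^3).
0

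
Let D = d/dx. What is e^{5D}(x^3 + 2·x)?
x^{3} + 15 x^{2} + 77 x + 135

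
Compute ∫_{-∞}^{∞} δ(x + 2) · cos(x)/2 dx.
\frac{\cos{\left(2 \right)}}{2}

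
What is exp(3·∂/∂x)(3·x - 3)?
3 x + 6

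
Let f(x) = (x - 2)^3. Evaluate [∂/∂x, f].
3 \left(x - 2\right)^{2}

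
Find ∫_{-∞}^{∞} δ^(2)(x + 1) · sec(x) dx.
\left(1 + 2 \tan^{2}{\left(1 \right)}\right) \sec{\left(1 \right)}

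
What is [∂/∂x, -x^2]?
- 2 x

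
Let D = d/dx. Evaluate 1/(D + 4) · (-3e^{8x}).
- \frac{e^{8 x}}{4}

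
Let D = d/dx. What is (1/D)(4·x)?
2 x^{2}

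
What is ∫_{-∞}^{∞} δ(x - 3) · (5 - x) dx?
2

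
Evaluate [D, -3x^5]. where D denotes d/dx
- 15 x^{4}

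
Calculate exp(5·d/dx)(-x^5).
- x^{5} - 25 x^{4} - 250 x^{3} - 1250 x^{2} - 3125 x - 3125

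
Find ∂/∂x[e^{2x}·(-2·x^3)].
x^{2} \left(- 4 x - 6\right) e^{2 x}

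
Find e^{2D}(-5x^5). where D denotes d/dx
- 5 x^{5} - 50 x^{4} - 200 x^{3} - 400 x^{2} - 400 x - 160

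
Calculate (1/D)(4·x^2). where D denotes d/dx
\frac{4 x^{3}}{3}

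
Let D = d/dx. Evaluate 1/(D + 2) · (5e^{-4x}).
- \frac{5 e^{- 4 x}}{2}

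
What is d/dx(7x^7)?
49 x^{6}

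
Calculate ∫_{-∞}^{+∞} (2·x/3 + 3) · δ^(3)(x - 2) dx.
0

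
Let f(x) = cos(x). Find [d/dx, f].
- \sin{\left(x \right)}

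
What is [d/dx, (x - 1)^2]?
2 x - 2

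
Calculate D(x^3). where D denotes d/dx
3 x^{2}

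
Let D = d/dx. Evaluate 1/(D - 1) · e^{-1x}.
- \frac{e^{- x}}{2}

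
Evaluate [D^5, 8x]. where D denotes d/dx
40D^{4}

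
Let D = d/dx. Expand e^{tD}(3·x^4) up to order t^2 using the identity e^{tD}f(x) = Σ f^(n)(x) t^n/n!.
3 x^{2} \left(6 t^{2} + 4 t x + x^{2}\right)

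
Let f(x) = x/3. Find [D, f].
\frac{1}{3}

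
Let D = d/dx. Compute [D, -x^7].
- 7 x^{6}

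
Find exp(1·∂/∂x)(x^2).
x^{2} + 2 x + 1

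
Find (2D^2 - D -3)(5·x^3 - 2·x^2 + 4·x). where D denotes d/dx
- 15 x^{3} - 9 x^{2} + 52 x - 12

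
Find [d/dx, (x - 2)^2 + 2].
2 x - 4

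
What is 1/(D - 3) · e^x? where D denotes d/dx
- \frac{e^{x}}{2}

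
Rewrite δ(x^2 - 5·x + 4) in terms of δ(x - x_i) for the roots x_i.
\frac{\delta(x - 1) + \delta(x - 4)}{3}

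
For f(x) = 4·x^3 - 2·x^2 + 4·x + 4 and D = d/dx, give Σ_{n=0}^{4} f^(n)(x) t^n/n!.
4 t^{3} + 2 t^{2} \left(6 x - 1\right) + 4 t \left(3 x^{2} - x + 1\right) + 4 x^{3} - 2 x^{2} + 4 x + 4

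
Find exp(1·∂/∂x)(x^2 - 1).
x \left(x + 2\right)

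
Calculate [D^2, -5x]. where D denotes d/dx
-10D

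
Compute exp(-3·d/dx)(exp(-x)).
e^{3 - x}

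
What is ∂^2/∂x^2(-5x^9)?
- 360 x^{7}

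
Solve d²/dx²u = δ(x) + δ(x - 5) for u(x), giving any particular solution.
\frac{|x|}{2} + \frac{|x - 5|}{2}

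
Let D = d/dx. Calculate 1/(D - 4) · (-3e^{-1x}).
\frac{3 e^{- x}}{5}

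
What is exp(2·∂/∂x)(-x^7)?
- x^{7} - 14 x^{6} - 84 x^{5} - 280 x^{4} - 560 x^{3} - 672 x^{2} - 448 x - 128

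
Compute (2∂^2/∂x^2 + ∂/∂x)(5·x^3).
15 x \left(x + 4\right)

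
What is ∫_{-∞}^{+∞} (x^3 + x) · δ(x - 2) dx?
10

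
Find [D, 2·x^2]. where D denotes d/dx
4 x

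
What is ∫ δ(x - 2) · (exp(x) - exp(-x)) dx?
2 \sinh{\left(2 \right)}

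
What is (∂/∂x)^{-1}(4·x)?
2 x^{2}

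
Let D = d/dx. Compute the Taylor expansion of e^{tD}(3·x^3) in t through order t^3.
3 t^{3} + 9 t^{2} x + 9 t x^{2} + 3 x^{3}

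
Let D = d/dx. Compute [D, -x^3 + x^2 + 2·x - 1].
- 3 x^{2} + 2 x + 2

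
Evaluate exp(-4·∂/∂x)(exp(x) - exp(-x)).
- e^{4 - x} + e^{x - 4}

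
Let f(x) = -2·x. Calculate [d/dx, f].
-2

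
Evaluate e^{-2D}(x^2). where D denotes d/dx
x^{2} - 4 x + 4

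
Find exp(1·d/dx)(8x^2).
8 x^{2} + 16 x + 8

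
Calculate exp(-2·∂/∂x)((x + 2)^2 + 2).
x^{2} + 2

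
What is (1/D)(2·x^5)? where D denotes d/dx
\frac{x^{6}}{3}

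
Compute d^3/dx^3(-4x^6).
- 480 x^{3}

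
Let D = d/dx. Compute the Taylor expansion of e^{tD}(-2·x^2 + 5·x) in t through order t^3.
- 2 t^{2} - t \left(4 x - 5\right) - 2 x^{2} + 5 x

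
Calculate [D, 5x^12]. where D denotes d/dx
60 x^{11}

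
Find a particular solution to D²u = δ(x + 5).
\frac{|x + 5|}{2}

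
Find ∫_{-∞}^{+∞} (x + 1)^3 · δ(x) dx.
1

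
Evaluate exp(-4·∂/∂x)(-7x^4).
- 7 x^{4} + 112 x^{3} - 672 x^{2} + 1792 x - 1792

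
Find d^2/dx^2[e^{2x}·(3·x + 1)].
\left(12 x + 16\right) e^{2 x}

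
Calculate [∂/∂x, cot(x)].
- \frac{1}{\sin^{2}{\left(x \right)}}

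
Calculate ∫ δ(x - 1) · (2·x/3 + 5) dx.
\frac{17}{3}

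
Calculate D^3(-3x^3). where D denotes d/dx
-18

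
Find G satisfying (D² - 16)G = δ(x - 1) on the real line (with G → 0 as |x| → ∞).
-\frac{e^{-4|x - 1|}}{8}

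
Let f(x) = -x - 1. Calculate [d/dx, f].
-1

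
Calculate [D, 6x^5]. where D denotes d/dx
30 x^{4}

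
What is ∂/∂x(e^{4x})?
4 e^{4 x}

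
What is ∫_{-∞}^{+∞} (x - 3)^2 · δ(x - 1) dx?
4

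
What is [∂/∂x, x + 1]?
1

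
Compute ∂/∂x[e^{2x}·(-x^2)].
2 x \left(- x - 1\right) e^{2 x}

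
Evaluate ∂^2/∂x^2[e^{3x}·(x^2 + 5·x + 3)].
\left(9 x^{2} + 57 x + 59\right) e^{3 x}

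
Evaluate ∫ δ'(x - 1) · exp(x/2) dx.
- \frac{e^{\frac{1}{2}}}{2}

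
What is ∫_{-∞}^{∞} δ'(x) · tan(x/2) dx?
- \frac{1}{2}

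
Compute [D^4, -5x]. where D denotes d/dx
-20D^{3}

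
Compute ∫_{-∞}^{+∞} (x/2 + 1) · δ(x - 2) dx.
2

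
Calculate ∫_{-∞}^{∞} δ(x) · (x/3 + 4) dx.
4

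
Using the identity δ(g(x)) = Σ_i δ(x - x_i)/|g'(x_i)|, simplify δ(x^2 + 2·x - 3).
\frac{\delta(x - 1) + \delta(x + 3)}{4}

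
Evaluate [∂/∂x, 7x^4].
28 x^{3}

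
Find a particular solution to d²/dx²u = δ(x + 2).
\frac{|x + 2|}{2}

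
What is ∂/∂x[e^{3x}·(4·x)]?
\left(12 x + 4\right) e^{3 x}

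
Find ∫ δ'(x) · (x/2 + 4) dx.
- \frac{1}{2}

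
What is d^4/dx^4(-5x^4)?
-120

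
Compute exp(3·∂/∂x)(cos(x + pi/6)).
\cos{\left(x + \frac{\pi}{6} + 3 \right)}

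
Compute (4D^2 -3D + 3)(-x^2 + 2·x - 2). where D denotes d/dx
- 3 x^{2} + 12 x - 20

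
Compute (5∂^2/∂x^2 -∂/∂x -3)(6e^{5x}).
702 e^{5 x}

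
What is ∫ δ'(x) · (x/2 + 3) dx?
- \frac{1}{2}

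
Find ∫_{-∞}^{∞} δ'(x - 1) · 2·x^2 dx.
-4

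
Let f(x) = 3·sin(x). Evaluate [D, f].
3 \cos{\left(x \right)}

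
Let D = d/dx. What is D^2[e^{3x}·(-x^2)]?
\left(- 9 x^{2} - 12 x - 2\right) e^{3 x}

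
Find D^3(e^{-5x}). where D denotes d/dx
- 125 e^{- 5 x}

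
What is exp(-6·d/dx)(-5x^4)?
- 5 x^{4} + 120 x^{3} - 1080 x^{2} + 4320 x - 6480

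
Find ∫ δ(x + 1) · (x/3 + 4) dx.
\frac{11}{3}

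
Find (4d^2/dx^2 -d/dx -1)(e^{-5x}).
104 e^{- 5 x}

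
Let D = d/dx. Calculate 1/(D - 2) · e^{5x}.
\frac{e^{5 x}}{3}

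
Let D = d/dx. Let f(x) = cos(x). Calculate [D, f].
- \sin{\left(x \right)}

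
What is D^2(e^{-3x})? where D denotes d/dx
9 e^{- 3 x}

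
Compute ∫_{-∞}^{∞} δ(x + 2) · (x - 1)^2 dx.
9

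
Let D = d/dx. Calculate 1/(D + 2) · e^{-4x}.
- \frac{e^{- 4 x}}{2}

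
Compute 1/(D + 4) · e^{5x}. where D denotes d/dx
\frac{e^{5 x}}{9}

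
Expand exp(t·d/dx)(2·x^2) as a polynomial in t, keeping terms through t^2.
2 t^{2} + 4 t x + 2 x^{2}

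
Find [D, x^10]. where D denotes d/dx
10 x^{9}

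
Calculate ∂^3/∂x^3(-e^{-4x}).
64 e^{- 4 x}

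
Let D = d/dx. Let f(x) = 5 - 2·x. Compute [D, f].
-2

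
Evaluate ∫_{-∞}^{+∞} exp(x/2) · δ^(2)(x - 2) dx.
\frac{e}{4}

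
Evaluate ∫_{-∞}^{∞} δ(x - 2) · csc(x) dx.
\csc{\left(2 \right)}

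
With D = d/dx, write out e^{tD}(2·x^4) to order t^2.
2 x^{2} \left(6 t^{2} + 4 t x + x^{2}\right)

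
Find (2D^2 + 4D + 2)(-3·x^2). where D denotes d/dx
- 6 x^{2} - 24 x - 12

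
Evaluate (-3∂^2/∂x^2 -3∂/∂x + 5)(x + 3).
5 x + 12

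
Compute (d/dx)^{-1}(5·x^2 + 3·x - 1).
\frac{5 x^{3}}{3} + \frac{3 x^{2}}{2} - x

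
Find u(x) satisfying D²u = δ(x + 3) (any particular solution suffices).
\frac{|x + 3|}{2}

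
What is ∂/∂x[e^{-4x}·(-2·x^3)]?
x^{2} \left(8 x - 6\right) e^{- 4 x}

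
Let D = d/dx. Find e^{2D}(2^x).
2^{x + 2}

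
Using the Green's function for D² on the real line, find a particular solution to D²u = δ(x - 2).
\frac{|x - 2|}{2}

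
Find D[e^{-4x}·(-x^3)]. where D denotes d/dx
x^{2} \left(4 x - 3\right) e^{- 4 x}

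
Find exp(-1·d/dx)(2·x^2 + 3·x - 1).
2 x^{2} - x - 2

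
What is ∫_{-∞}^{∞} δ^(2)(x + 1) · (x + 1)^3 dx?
0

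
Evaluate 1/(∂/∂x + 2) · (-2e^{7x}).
- \frac{2 e^{7 x}}{9}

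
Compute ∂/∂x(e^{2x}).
2 e^{2 x}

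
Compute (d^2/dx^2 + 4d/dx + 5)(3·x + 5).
15 x + 37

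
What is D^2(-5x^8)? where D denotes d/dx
- 280 x^{6}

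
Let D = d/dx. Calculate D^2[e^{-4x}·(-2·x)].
16 \left(1 - 2 x\right) e^{- 4 x}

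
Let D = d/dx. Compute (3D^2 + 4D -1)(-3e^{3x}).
- 114 e^{3 x}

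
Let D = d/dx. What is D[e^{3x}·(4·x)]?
\left(12 x + 4\right) e^{3 x}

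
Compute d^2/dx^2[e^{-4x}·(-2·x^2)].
4 \left(- 8 x^{2} + 8 x - 1\right) e^{- 4 x}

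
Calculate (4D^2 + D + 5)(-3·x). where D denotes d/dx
- 15 x - 3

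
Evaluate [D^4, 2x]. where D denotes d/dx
8D^{3}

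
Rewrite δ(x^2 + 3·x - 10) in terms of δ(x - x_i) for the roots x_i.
\frac{\delta(x - 2) + \delta(x + 5)}{7}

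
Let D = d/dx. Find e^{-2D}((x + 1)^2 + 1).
x^{2} - 2 x + 2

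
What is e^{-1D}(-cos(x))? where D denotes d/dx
- \cos{\left(x - 1 \right)}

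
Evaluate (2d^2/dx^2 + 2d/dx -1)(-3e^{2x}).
- 33 e^{2 x}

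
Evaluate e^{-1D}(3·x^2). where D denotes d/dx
3 x^{2} - 6 x + 3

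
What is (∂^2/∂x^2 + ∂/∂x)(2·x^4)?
8 x^{2} \left(x + 3\right)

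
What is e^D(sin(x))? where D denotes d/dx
\sin{\left(x + 1 \right)}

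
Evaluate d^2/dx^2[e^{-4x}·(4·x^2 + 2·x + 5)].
8 \left(8 x^{2} - 4 x + 9\right) e^{- 4 x}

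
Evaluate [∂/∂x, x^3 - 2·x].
3 x^{2} - 2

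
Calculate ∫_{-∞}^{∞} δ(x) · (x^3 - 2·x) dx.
0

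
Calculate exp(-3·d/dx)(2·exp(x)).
2 e^{x - 3}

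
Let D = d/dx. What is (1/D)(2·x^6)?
\frac{2 x^{7}}{7}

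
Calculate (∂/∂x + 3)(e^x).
4 e^{x}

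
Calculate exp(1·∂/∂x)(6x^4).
6 x^{4} + 24 x^{3} + 36 x^{2} + 24 x + 6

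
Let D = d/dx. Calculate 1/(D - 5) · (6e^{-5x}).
- \frac{3 e^{- 5 x}}{5}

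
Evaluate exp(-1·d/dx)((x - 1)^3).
x^{3} - 6 x^{2} + 12 x - 8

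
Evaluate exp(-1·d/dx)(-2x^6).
- 2 x^{6} + 12 x^{5} - 30 x^{4} + 40 x^{3} - 30 x^{2} + 12 x - 2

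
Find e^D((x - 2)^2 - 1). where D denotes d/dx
x \left(x - 2\right)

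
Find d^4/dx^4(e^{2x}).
16 e^{2 x}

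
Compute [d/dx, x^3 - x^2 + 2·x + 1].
3 x^{2} - 2 x + 2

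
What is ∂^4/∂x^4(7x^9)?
21168 x^{5}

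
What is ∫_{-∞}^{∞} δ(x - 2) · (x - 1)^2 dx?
1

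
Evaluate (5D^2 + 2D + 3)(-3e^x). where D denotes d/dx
- 30 e^{x}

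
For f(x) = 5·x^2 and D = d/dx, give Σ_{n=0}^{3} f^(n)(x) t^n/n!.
5 t^{2} + 10 t x + 5 x^{2}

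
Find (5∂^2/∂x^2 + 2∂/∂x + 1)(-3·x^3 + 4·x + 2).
- 3 x^{3} - 18 x^{2} - 86 x + 10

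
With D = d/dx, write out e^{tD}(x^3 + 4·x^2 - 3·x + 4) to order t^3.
t^{3} + t^{2} \left(3 x + 4\right) + t \left(3 x^{2} + 8 x - 3\right) + x^{3} + 4 x^{2} - 3 x + 4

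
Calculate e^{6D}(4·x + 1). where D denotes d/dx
4 x + 25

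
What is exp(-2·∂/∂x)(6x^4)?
6 x^{4} - 48 x^{3} + 144 x^{2} - 192 x + 96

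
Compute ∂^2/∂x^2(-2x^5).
- 40 x^{3}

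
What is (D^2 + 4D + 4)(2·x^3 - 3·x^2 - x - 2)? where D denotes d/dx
8 x^{3} + 12 x^{2} - 16 x - 18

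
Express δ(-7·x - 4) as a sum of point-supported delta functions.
\frac{\delta(x + 4/7)}{7}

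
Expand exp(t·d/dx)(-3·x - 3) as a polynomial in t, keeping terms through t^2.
- 3 t - 3 x - 3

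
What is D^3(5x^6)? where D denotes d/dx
600 x^{3}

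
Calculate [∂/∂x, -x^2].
- 2 x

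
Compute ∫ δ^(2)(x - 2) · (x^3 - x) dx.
12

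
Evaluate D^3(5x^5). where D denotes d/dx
300 x^{2}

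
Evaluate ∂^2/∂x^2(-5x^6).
- 150 x^{4}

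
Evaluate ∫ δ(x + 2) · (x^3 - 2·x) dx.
-4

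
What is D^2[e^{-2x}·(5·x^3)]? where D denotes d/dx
10 x \left(2 x^{2} - 6 x + 3\right) e^{- 2 x}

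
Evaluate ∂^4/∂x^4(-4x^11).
- 31680 x^{7}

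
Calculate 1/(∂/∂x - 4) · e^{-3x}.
- \frac{e^{- 3 x}}{7}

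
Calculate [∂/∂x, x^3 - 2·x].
3 x^{2} - 2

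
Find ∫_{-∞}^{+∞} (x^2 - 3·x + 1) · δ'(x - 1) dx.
1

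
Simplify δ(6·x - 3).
\frac{\delta(x - 1/2)}{6}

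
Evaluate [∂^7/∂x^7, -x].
-7\frac{d^{6}}{dx^{6}}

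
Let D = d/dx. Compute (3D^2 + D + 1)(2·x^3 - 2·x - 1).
2 x^{3} + 6 x^{2} + 34 x - 3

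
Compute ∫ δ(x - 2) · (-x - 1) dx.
-3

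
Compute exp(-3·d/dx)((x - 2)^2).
x^{2} - 10 x + 25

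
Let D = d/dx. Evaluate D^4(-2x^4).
-48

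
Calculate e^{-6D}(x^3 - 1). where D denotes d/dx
x^{3} - 18 x^{2} + 108 x - 217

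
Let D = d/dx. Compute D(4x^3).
12 x^{2}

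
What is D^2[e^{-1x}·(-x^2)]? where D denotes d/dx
\left(- x^{2} + 4 x - 2\right) e^{- x}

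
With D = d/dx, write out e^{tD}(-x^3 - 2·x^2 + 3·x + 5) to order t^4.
- t^{3} - t^{2} \left(3 x + 2\right) - t \left(3 x^{2} + 4 x - 3\right) - x^{3} - 2 x^{2} + 3 x + 5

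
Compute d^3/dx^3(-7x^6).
- 840 x^{3}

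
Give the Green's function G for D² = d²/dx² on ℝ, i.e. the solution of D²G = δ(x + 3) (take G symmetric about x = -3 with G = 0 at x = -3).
\frac{|x + 3|}{2}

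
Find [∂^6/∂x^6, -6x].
-36\frac{d^{5}}{dx^{5}}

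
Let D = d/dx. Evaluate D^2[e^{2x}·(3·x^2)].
\left(12 x^{2} + 24 x + 6\right) e^{2 x}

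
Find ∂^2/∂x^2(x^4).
12 x^{2}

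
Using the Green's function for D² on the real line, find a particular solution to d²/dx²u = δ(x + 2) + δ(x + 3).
\frac{|x + 2|}{2} + \frac{|x + 3|}{2}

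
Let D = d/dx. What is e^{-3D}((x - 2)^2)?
x^{2} - 10 x + 25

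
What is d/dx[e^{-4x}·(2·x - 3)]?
2 \left(7 - 4 x\right) e^{- 4 x}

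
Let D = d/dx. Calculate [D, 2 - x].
-1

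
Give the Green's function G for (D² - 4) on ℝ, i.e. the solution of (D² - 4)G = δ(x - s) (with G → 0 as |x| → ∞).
-\frac{e^{-2|x-s|}}{4}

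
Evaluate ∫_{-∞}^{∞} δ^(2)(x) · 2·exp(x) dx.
2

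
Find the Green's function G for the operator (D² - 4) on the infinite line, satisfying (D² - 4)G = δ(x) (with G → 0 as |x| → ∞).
-\frac{e^{-2|x|}}{4}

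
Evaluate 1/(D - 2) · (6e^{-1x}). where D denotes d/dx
- 2 e^{- x}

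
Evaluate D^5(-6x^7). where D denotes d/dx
- 15120 x^{2}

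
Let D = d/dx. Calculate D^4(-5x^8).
- 8400 x^{4}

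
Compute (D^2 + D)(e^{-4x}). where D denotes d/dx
12 e^{- 4 x}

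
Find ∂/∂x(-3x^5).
- 15 x^{4}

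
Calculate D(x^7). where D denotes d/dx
7 x^{6}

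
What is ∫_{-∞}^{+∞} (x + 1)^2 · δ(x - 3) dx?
16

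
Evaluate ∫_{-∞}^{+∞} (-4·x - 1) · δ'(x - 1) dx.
4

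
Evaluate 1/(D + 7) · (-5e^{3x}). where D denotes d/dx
- \frac{e^{3 x}}{2}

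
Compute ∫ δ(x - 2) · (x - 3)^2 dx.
1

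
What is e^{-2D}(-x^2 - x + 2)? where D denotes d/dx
x \left(3 - x\right)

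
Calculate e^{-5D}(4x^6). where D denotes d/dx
4 x^{6} - 120 x^{5} + 1500 x^{4} - 10000 x^{3} + 37500 x^{2} - 75000 x + 62500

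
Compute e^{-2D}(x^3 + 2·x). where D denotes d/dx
x^{3} - 6 x^{2} + 14 x - 12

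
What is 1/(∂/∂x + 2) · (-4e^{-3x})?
4 e^{- 3 x}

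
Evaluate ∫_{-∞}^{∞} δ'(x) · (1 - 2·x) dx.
2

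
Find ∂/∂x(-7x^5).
- 35 x^{4}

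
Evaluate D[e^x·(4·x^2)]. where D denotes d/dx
4 x \left(x + 2\right) e^{x}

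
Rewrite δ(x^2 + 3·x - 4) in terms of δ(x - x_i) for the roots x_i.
\frac{\delta(x + 4) + \delta(x - 1)}{5}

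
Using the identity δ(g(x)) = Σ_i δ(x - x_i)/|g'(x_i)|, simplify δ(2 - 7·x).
\frac{\delta(x - 2/7)}{7}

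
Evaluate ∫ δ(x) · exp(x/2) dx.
1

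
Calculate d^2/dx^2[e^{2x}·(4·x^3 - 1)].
\left(16 x^{3} + 48 x^{2} + 24 x - 4\right) e^{2 x}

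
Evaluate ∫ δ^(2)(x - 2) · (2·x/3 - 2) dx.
0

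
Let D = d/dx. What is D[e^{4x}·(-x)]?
\left(- 4 x - 1\right) e^{4 x}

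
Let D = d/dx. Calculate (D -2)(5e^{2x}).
0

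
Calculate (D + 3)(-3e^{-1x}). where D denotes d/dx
- 6 e^{- x}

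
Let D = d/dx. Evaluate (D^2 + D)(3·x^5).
15 x^{3} \left(x + 4\right)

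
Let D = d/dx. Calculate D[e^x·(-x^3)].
x^{2} \left(- x - 3\right) e^{x}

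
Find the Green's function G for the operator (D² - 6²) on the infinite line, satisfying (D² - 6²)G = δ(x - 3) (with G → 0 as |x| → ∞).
-\frac{e^{-6|x - 3|}}{12}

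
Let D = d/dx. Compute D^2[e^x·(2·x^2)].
2 \left(x^{2} + 4 x + 2\right) e^{x}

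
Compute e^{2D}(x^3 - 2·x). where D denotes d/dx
x^{3} + 6 x^{2} + 10 x + 4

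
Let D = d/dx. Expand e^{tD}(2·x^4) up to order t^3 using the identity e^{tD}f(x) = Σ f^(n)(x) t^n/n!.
2 x \left(4 t^{3} + 6 t^{2} x + 4 t x^{2} + x^{3}\right)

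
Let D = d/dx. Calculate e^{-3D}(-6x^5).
- 6 x^{5} + 90 x^{4} - 540 x^{3} + 1620 x^{2} - 2430 x + 1458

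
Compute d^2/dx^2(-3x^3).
- 18 x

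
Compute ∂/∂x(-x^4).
- 4 x^{3}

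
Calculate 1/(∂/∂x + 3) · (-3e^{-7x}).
\frac{3 e^{- 7 x}}{4}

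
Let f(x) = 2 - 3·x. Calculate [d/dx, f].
-3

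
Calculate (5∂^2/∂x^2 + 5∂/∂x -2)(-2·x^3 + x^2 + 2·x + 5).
4 x^{3} - 32 x^{2} - 54 x + 10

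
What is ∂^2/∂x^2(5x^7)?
210 x^{5}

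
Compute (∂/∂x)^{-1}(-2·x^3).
- \frac{x^{4}}{2}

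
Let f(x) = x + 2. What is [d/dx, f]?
1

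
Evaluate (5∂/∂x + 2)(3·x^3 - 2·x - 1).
6 x^{3} + 45 x^{2} - 4 x - 12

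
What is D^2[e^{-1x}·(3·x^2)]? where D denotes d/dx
3 \left(x^{2} - 4 x + 2\right) e^{- x}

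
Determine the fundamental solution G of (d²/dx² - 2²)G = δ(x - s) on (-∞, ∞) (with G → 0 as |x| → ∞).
-\frac{e^{-2|x-s|}}{4}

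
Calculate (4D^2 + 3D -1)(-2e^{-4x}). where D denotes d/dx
- 102 e^{- 4 x}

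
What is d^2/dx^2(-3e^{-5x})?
- 75 e^{- 5 x}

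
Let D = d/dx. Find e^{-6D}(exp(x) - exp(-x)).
- e^{6 - x} + e^{x - 6}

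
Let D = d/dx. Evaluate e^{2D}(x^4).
x^{4} + 8 x^{3} + 24 x^{2} + 32 x + 16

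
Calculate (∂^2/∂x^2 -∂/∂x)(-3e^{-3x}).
- 36 e^{- 3 x}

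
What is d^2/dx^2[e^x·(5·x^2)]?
5 \left(x^{2} + 4 x + 2\right) e^{x}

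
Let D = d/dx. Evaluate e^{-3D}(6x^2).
6 x^{2} - 36 x + 54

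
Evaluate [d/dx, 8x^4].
32 x^{3}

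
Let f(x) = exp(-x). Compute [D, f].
- e^{- x}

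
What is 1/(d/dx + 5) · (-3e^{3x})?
- \frac{3 e^{3 x}}{8}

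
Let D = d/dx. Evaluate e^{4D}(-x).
- x - 4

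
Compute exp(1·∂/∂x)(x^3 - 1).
x \left(x^{2} + 3 x + 3\right)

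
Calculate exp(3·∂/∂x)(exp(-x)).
e^{- x - 3}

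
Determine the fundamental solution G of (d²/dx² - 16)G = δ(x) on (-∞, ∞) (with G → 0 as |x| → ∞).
-\frac{e^{-4|x|}}{8}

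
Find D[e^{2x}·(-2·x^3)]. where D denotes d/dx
x^{2} \left(- 4 x - 6\right) e^{2 x}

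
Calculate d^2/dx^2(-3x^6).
- 90 x^{4}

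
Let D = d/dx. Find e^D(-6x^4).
- 6 x^{4} - 24 x^{3} - 36 x^{2} - 24 x - 6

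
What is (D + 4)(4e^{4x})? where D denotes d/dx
32 e^{4 x}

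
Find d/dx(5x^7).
35 x^{6}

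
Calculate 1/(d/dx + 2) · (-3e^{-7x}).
\frac{3 e^{- 7 x}}{5}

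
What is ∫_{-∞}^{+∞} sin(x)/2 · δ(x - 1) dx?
\frac{\sin{\left(1 \right)}}{2}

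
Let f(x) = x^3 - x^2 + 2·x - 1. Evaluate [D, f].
3 x^{2} - 2 x + 2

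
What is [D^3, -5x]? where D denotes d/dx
-15D^{2}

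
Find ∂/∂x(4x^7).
28 x^{6}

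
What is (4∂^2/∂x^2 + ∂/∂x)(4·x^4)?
16 x^{2} \left(x + 12\right)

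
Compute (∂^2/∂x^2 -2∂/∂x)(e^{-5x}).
35 e^{- 5 x}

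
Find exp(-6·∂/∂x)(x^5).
x^{5} - 30 x^{4} + 360 x^{3} - 2160 x^{2} + 6480 x - 7776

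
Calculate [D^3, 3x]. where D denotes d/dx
9D^{2}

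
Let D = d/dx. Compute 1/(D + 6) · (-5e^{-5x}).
- 5 e^{- 5 x}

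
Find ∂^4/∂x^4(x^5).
120 x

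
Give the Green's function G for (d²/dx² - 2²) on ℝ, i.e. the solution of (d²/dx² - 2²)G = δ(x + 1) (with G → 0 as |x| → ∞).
-\frac{e^{-2|x + 1|}}{4}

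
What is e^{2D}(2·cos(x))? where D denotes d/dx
2 \cos{\left(x + 2 \right)}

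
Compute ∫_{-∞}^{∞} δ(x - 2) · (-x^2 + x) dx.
-2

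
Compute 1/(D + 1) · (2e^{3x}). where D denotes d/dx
\frac{e^{3 x}}{2}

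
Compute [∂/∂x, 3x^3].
9 x^{2}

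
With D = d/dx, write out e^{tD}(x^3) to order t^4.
t^{3} + 3 t^{2} x + 3 t x^{2} + x^{3}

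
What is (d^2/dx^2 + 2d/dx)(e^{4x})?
24 e^{4 x}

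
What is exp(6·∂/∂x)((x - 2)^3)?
x^{3} + 12 x^{2} + 48 x + 64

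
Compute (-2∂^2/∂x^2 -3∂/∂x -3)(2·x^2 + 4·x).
- 6 x^{2} - 24 x - 20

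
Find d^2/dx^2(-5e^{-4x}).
- 80 e^{- 4 x}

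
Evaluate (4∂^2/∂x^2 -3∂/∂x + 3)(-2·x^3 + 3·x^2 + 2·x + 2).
- 6 x^{3} + 27 x^{2} - 60 x + 24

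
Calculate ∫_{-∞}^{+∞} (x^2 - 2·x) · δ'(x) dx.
2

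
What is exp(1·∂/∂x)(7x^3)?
7 x^{3} + 21 x^{2} + 21 x + 7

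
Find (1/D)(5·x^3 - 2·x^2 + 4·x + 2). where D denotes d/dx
\frac{5 x^{4}}{4} - \frac{2 x^{3}}{3} + 2 x^{2} + 2 x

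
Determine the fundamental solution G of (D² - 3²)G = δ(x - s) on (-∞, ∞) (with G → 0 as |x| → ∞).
-\frac{e^{-3|x-s|}}{6}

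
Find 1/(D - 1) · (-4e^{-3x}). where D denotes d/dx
e^{- 3 x}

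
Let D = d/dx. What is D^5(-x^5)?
-120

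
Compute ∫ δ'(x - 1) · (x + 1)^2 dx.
-4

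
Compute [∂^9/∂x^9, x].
9\frac{d^{8}}{dx^{8}}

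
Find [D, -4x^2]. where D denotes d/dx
- 8 x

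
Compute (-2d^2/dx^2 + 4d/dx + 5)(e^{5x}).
- 25 e^{5 x}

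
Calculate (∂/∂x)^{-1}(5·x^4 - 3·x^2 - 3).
x^{5} - x^{3} - 3 x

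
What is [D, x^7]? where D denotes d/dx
7 x^{6}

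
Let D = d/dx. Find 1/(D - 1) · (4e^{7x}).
\frac{2 e^{7 x}}{3}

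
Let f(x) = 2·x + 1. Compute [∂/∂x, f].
2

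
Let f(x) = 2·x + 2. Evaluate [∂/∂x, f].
2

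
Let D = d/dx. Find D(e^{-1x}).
- e^{- x}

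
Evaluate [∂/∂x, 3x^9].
27 x^{8}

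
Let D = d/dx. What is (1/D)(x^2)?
\frac{x^{3}}{3}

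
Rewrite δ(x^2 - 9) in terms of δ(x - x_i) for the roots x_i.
\frac{\delta(x - 3) + \delta(x + 3)}{6}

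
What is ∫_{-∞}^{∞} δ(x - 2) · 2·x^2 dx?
8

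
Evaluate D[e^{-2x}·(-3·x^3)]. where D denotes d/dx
x^{2} \left(6 x - 9\right) e^{- 2 x}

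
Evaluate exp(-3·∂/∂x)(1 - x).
4 - x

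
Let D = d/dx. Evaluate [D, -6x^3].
- 18 x^{2}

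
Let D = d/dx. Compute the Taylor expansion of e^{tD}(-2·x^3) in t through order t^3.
- 2 t^{3} - 6 t^{2} x - 6 t x^{2} - 2 x^{3}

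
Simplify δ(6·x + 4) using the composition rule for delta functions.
\frac{\delta(x + 2/3)}{6}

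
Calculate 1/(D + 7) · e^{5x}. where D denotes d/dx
\frac{e^{5 x}}{12}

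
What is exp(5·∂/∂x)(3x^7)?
3 x^{7} + 105 x^{6} + 1575 x^{5} + 13125 x^{4} + 65625 x^{3} + 196875 x^{2} + 328125 x + 234375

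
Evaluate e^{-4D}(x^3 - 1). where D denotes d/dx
x^{3} - 12 x^{2} + 48 x - 65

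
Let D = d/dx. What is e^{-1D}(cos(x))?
\cos{\left(x - 1 \right)}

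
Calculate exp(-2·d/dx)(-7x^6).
- 7 x^{6} + 84 x^{5} - 420 x^{4} + 1120 x^{3} - 1680 x^{2} + 1344 x - 448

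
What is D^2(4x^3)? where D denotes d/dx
24 x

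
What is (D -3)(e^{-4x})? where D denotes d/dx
- 7 e^{- 4 x}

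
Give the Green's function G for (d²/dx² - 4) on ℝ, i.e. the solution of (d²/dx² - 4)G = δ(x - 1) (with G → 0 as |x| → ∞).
-\frac{e^{-2|x - 1|}}{4}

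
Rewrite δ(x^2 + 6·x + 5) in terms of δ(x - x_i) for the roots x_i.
\frac{\delta(x + 1) + \delta(x + 5)}{4}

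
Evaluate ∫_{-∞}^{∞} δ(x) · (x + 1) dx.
1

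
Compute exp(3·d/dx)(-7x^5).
- 7 x^{5} - 105 x^{4} - 630 x^{3} - 1890 x^{2} - 2835 x - 1701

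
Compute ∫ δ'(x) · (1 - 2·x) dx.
2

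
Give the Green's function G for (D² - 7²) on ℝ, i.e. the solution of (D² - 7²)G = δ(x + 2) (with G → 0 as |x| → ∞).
-\frac{e^{-7|x + 2|}}{14}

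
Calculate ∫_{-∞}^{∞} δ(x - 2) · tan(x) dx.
\tan{\left(2 \right)}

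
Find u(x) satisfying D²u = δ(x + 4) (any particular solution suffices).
\frac{|x + 4|}{2}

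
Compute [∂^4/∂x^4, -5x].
-20\frac{d^{3}}{dx^{3}}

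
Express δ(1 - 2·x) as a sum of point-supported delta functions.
\frac{\delta(x - 1/2)}{2}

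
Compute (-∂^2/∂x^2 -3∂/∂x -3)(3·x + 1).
- 9 x - 12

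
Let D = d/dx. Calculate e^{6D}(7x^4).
7 x^{4} + 168 x^{3} + 1512 x^{2} + 6048 x + 9072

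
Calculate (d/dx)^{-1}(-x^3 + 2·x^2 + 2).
- \frac{x^{4}}{4} + \frac{2 x^{3}}{3} + 2 x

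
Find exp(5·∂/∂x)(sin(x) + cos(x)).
\sqrt{2} \sin{\left(x + \frac{\pi}{4} + 5 \right)}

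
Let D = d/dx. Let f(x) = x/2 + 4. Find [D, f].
\frac{1}{2}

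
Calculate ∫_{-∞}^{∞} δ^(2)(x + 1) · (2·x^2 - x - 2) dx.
4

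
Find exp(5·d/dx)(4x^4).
4 x^{4} + 80 x^{3} + 600 x^{2} + 2000 x + 2500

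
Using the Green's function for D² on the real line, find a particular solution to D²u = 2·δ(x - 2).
|x - 2|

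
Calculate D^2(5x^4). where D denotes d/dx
60 x^{2}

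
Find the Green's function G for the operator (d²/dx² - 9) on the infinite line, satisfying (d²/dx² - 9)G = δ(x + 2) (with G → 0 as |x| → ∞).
-\frac{e^{-3|x + 2|}}{6}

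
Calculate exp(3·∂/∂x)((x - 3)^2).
x^{2}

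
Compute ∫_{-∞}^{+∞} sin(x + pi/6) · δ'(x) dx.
- \frac{\sqrt{3}}{2}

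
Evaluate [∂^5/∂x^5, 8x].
40\frac{d^{4}}{dx^{4}}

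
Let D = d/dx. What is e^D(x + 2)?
x + 3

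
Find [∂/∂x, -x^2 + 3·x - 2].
3 - 2 x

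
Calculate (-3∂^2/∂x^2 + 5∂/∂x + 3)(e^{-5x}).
- 97 e^{- 5 x}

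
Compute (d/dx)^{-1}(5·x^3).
\frac{5 x^{4}}{4}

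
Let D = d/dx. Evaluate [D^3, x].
3D^{2}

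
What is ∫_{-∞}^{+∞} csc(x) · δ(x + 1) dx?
- \csc{\left(1 \right)}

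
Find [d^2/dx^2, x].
2\frac{d}{dx}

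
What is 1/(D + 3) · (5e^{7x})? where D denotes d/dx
\frac{e^{7 x}}{2}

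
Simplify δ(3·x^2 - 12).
\frac{\delta(x - 2) + \delta(x + 2)}{12}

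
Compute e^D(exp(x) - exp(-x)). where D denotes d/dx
2 \sinh{\left(x + 1 \right)}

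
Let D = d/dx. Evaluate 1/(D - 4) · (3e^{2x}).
- \frac{3 e^{2 x}}{2}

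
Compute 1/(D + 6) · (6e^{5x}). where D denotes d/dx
\frac{6 e^{5 x}}{11}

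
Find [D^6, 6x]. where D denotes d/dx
36D^{5}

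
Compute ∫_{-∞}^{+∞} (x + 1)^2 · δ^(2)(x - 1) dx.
2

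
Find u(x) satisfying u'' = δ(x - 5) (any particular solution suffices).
\frac{|x - 5|}{2}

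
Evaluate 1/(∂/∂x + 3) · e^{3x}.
\frac{e^{3 x}}{6}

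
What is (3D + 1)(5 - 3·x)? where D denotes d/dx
- 3 x - 4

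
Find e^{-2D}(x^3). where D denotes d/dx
x^{3} - 6 x^{2} + 12 x - 8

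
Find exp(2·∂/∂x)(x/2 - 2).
\frac{x}{2} - 1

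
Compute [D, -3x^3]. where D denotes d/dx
- 9 x^{2}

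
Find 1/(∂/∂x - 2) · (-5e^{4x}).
- \frac{5 e^{4 x}}{2}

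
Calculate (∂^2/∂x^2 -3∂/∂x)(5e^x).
- 10 e^{x}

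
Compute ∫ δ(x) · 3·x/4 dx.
0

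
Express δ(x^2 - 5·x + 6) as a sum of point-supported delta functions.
\frac{\delta(x - 2) + \delta(x - 3)}{1}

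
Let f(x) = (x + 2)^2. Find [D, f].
2 x + 4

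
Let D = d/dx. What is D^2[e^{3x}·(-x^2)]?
\left(- 9 x^{2} - 12 x - 2\right) e^{3 x}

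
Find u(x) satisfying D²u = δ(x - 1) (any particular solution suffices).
\frac{|x - 1|}{2}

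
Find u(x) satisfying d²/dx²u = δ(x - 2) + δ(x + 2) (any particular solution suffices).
\frac{|x - 2|}{2} + \frac{|x + 2|}{2}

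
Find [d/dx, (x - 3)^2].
2 x - 6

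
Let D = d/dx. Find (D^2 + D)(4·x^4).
16 x^{2} \left(x + 3\right)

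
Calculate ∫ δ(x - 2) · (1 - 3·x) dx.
-5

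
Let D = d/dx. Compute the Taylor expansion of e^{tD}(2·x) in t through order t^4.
2 t + 2 x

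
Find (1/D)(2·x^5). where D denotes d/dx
\frac{x^{6}}{3}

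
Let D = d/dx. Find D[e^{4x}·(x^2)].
2 x \left(2 x + 1\right) e^{4 x}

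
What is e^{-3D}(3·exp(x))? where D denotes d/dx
3 e^{x - 3}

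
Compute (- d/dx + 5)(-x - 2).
- 5 x - 9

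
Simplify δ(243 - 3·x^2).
\frac{\delta(x - 9) + \delta(x + 9)}{54}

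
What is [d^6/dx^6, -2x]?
-12\frac{d^{5}}{dx^{5}}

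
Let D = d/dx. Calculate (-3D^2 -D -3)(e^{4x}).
- 55 e^{4 x}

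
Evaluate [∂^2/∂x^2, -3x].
-6\frac{d}{dx}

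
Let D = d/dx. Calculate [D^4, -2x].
-8D^{3}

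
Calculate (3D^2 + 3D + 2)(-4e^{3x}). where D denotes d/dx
- 152 e^{3 x}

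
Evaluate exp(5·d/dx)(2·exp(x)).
2 e^{x + 5}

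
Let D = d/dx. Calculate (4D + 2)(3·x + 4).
6 x + 20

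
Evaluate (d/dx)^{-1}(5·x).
\frac{5 x^{2}}{2}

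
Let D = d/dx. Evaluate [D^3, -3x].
-9D^{2}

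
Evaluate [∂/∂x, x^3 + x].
3 x^{2} + 1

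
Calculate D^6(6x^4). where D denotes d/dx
0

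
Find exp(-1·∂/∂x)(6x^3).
6 x^{3} - 18 x^{2} + 18 x - 6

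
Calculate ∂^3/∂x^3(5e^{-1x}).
- 5 e^{- x}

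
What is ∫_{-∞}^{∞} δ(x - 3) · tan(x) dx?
\tan{\left(3 \right)}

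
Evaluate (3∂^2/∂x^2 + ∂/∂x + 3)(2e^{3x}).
66 e^{3 x}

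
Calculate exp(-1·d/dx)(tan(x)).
\tan{\left(x - 1 \right)}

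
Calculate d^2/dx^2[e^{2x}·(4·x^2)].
\left(16 x^{2} + 32 x + 8\right) e^{2 x}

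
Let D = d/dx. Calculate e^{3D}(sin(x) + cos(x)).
\sqrt{2} \sin{\left(x + \frac{\pi}{4} + 3 \right)}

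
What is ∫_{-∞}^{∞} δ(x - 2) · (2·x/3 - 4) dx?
- \frac{8}{3}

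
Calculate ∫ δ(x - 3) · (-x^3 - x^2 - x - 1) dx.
-40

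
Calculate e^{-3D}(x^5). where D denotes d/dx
x^{5} - 15 x^{4} + 90 x^{3} - 270 x^{2} + 405 x - 243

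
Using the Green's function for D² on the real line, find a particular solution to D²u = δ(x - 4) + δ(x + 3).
\frac{|x - 4|}{2} + \frac{|x + 3|}{2}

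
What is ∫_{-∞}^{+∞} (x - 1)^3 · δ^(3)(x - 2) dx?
-6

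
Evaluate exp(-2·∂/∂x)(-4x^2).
- 4 x^{2} + 16 x - 16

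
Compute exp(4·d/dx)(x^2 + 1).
x^{2} + 8 x + 17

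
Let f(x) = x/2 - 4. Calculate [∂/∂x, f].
\frac{1}{2}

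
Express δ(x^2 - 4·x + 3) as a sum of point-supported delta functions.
\frac{\delta(x - 3) + \delta(x - 1)}{2}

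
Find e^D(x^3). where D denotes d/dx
x^{3} + 3 x^{2} + 3 x + 1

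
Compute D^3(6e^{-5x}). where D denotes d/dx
- 750 e^{- 5 x}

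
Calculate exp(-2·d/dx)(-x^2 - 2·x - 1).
- x^{2} + 2 x - 1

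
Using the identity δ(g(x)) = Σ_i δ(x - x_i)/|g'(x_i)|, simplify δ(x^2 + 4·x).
\frac{\delta(x + 4) + \delta(x)}{4}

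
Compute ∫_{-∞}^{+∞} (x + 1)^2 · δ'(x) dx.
-2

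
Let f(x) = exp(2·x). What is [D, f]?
2 e^{2 x}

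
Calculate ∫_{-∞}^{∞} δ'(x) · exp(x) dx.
-1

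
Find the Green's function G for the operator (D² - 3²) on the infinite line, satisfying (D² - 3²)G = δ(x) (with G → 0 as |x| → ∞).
-\frac{e^{-3|x|}}{6}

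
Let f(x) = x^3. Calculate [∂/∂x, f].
3 x^{2}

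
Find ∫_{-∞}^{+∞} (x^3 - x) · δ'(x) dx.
1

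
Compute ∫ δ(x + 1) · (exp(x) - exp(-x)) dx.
- 2 \sinh{\left(1 \right)}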